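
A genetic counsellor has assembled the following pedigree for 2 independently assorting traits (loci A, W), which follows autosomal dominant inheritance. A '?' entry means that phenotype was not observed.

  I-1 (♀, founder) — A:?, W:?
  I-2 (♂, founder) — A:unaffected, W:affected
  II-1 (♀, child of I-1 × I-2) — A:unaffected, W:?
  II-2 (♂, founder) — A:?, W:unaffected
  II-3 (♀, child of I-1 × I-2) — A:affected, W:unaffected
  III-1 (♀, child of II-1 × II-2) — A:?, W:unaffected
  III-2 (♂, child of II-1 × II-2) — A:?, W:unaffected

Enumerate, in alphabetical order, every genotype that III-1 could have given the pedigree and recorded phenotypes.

III-1 ∈ {Aa ww, aa ww}

A/I-1 ? ·: Aa
A/I-2 un ·: aa
A/II-1 un I-1×I-2: aa
A/II-2 ? ·: aa|Aa|AA
A/II-3 aff I-1×I-2: Aa
A/III-1 ? II-1×II-2: aa|Aa
A/III-2 ? II-1×II-2: aa|Aa
⇒ A over [I-1,I-2,II-1,II-2,II-3,III-1,III-2]: 6 consistent
W/I-1 ? ·: ww|Ww
W/I-2 aff ·: Ww
W/II-1 ? I-1×I-2: ww|Ww
W/II-2 un ·: ww
W/II-3 un I-1×I-2: ww
W/III-1 un II-1×II-2: ww
W/III-2 un II-1×II-2: ww
⇒ W over [I-1,I-2,II-1,II-2,II-3,III-1,III-2]: 4 consistent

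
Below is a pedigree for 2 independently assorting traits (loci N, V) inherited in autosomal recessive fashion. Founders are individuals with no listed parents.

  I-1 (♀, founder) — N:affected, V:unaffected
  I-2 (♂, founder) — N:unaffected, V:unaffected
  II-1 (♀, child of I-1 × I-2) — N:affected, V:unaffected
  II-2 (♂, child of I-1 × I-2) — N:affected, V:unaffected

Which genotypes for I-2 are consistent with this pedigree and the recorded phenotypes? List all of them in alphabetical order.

N/I-1 aff ·: nn
N/I-2 un ·: Nn
N/II-1 aff I-1×I-2: nn
N/II-2 aff I-1×I-2: nn
⇒ N over [I-1,I-2,II-1,II-2]: 1 consistent
V/I-1 un ·: VV|Vv
V/I-2 un ·: VV|Vv
V/II-1 un I-1×I-2: VV|Vv
V/II-2 un I-1×I-2: VV|Vv
⇒ V over [I-1,I-2,II-1,II-2]: 13 consistent

I-2 ∈ {Nn VV, Nn Vv}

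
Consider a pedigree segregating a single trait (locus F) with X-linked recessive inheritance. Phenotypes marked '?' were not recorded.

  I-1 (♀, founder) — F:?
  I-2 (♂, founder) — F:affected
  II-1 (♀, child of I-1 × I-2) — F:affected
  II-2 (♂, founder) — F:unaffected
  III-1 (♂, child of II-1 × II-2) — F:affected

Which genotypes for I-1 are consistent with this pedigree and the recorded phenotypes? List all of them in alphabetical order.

I-1 ∈ {X^FX^f, X^fX^f}

F/I-1 ? ·: X^FX^f|X^fX^f
F/I-2 aff ·: X^fY
F/II-1 aff I-1×I-2: X^fX^f
F/II-2 un ·: X^FY
F/III-1 aff II-1×II-2: X^fY
⇒ F over [I-1,I-2,II-1,II-2,III-1]: 2 consistent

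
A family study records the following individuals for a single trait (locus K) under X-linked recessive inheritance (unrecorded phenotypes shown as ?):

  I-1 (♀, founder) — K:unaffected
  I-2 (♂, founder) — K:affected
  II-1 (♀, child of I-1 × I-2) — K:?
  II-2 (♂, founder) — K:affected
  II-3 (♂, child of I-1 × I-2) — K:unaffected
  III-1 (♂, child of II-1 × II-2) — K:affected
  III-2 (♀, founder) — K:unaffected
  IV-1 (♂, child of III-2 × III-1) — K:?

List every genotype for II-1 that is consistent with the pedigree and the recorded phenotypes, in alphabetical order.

II-1 ∈ {X^KX^k, X^kX^k}

K/I-1 un ·: X^KX^K|X^KX^k
K/I-2 aff ·: X^kY
K/II-1 ? I-1×I-2: X^KX^k|X^kX^k
K/II-2 aff ·: X^kY
K/II-3 un I-1×I-2: X^KY
K/III-1 aff II-1×II-2: X^kY
K/III-2 un ·: X^KX^K|X^KX^k
K/IV-1 ? III-2×III-1: X^KY|X^kY
⇒ K over [I-1,I-2,II-1,II-2,II-3,III-1,III-2,IV-1]: 9 consistent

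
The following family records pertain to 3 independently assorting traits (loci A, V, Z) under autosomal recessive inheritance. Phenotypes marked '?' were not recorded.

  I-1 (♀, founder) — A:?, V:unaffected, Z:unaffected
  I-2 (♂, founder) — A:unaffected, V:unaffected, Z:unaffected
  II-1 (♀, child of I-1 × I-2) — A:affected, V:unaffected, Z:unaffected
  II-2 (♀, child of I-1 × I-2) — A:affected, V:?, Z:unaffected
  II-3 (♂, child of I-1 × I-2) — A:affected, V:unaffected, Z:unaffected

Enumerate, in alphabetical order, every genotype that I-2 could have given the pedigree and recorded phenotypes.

I-2 ∈ {Aa VV ZZ, Aa VV Zz, Aa Vv ZZ, Aa Vv Zz}

A/I-1 ? ·: Aa|aa
A/I-2 un ·: Aa
A/II-1 aff I-1×I-2: aa
A/II-2 aff I-1×I-2: aa
A/II-3 aff I-1×I-2: aa
⇒ A over [I-1,I-2,II-1,II-2,II-3]: 2 consistent
V/I-1 un ·: VV|Vv
V/I-2 un ·: VV|Vv
V/II-1 un I-1×I-2: VV|Vv
V/II-2 ? I-1×I-2: VV|Vv|vv
V/II-3 un I-1×I-2: VV|Vv
⇒ V over [I-1,I-2,II-1,II-2,II-3]: 29 consistent
Z/I-1 un ·: ZZ|Zz
Z/I-2 un ·: ZZ|Zz
Z/II-1 un I-1×I-2: ZZ|Zz
Z/II-2 un I-1×I-2: ZZ|Zz
Z/II-3 un I-1×I-2: ZZ|Zz
⇒ Z over [I-1,I-2,II-1,II-2,II-3]: 25 consistent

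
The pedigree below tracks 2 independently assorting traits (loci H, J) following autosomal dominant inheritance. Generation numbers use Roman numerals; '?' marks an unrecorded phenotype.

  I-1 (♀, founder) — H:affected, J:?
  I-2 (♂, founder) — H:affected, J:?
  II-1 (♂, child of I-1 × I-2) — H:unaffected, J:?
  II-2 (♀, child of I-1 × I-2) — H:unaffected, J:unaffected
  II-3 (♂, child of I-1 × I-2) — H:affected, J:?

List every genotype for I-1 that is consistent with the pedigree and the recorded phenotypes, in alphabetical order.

I-1 ∈ {Hh Jj, Hh jj}

H/I-1 aff ·: Hh
H/I-2 aff ·: Hh
H/II-1 un I-1×I-2: hh
H/II-2 un I-1×I-2: hh
H/II-3 aff I-1×I-2: Hh|HH
⇒ H over [I-1,I-2,II-1,II-2,II-3]: 2 consistent
J/I-1 ? ·: jj|Jj
J/I-2 ? ·: jj|Jj
J/II-1 ? I-1×I-2: jj|Jj|JJ
J/II-2 un I-1×I-2: jj
J/II-3 ? I-1×I-2: jj|Jj|JJ
⇒ J over [I-1,I-2,II-1,II-2,II-3]: 18 consistent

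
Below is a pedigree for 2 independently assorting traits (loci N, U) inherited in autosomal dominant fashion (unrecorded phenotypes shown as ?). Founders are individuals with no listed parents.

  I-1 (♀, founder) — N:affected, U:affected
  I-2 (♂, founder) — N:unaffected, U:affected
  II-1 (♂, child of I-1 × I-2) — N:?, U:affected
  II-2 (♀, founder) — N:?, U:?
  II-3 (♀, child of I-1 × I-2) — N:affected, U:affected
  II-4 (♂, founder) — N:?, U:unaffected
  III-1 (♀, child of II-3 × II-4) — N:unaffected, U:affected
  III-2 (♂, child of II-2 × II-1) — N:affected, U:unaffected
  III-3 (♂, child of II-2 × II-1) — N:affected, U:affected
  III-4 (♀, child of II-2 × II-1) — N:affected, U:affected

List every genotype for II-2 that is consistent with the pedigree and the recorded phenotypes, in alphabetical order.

II-2 ∈ {NN Uu, NN uu, Nn Uu, Nn uu, nn Uu, nn uu}

N/I-1 aff ·: Nn|NN
N/I-2 un ·: nn
N/II-1 ? I-1×I-2: nn|Nn
N/II-2 ? ·: nn|Nn|NN
N/II-3 aff I-1×I-2: Nn
N/II-4 ? ·: nn|Nn
N/III-1 un II-3×II-4: nn
N/III-2 aff II-2×II-1: Nn|NN
N/III-3 aff II-2×II-1: Nn|NN
N/III-4 aff II-2×II-1: Nn|NN
⇒ N over [I-1,I-2,II-1,II-2,II-3,II-4,III-1,III-2,III-3,III-4]: 72 consistent
U/I-1 aff ·: Uu|UU
U/I-2 aff ·: Uu|UU
U/II-1 aff I-1×I-2: Uu
U/II-2 ? ·: uu|Uu
U/II-3 aff I-1×I-2: Uu|UU
U/II-4 un ·: uu
U/III-1 aff II-3×II-4: Uu
U/III-2 un II-2×II-1: uu
U/III-3 aff II-2×II-1: Uu|UU
U/III-4 aff II-2×II-1: Uu|UU
⇒ U over [I-1,I-2,II-1,II-2,II-3,II-4,III-1,III-2,III-3,III-4]: 30 consistent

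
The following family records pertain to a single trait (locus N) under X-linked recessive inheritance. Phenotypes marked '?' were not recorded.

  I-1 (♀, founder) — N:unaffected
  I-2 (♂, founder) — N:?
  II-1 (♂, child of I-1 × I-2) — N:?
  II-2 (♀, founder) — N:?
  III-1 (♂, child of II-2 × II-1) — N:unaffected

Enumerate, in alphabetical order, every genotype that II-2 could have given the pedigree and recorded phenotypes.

II-2 ∈ {X^NX^N, X^NX^n}

N/I-1 un ·: X^NX^N|X^NX^n
N/I-2 ? ·: X^NY|X^nY
N/II-1 ? I-1×I-2: X^NY|X^nY
N/II-2 ? ·: X^NX^N|X^NX^n
N/III-1 un II-2×II-1: X^NY
⇒ N over [I-1,I-2,II-1,II-2,III-1]: 12 consistent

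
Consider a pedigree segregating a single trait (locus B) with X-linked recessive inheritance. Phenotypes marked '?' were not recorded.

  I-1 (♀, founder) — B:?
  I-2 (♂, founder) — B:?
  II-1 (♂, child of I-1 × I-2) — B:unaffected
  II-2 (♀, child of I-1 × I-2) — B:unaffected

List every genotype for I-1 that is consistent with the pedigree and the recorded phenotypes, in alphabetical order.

I-1 ∈ {X^BX^B, X^BX^b}

B/I-1 ? ·: X^BX^B|X^BX^b
B/I-2 ? ·: X^BY|X^bY
B/II-1 un I-1×I-2: X^BY
B/II-2 un I-1×I-2: X^BX^B|X^BX^b
⇒ B over [I-1,I-2,II-1,II-2]: 5 consistent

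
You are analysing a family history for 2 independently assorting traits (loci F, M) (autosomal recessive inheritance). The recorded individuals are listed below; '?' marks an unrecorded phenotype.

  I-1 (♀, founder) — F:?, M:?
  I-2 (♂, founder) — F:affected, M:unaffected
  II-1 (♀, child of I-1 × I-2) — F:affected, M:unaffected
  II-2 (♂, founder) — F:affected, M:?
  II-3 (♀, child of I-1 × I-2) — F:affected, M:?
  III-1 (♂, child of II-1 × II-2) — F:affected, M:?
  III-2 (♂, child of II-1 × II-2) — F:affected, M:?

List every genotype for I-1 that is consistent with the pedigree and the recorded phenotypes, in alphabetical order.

F/I-1 ? ·: Ff|ff
F/I-2 aff ·: ff
F/II-1 aff I-1×I-2: ff
F/II-2 aff ·: ff
F/II-3 aff I-1×I-2: ff
F/III-1 aff II-1×II-2: ff
F/III-2 aff II-1×II-2: ff
⇒ F over [I-1,I-2,II-1,II-2,II-3,III-1,III-2]: 2 consistent
M/I-1 ? ·: MM|Mm|mm
M/I-2 un ·: MM|Mm
M/II-1 un I-1×I-2: MM|Mm
M/II-2 ? ·: MM|Mm|mm
M/II-3 ? I-1×I-2: MM|Mm|mm
M/III-1 ? II-1×II-2: MM|Mm|mm
M/III-2 ? II-1×II-2: MM|Mm|mm
⇒ M over [I-1,I-2,II-1,II-2,II-3,III-1,III-2]: 218 consistent

I-1 ∈ {Ff MM, Ff Mm, Ff mm, ff MM, ff Mm, ff mm}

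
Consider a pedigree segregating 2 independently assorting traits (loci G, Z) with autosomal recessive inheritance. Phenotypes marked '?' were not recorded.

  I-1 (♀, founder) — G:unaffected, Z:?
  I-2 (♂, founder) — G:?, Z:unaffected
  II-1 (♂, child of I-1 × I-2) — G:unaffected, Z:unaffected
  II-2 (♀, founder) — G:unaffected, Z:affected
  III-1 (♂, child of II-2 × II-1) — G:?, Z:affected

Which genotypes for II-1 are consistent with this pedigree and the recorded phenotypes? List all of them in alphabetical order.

II-1 ∈ {GG Zz, Gg Zz}

G/I-1 un ·: GG|Gg
G/I-2 ? ·: GG|Gg|gg
G/II-1 un I-1×I-2: GG|Gg
G/II-2 un ·: GG|Gg
G/III-1 ? II-2×II-1: GG|Gg|gg
⇒ G over [I-1,I-2,II-1,II-2,III-1]: 37 consistent
Z/I-1 ? ·: ZZ|Zz|zz
Z/I-2 un ·: ZZ|Zz
Z/II-1 un I-1×I-2: Zz
Z/II-2 aff ·: zz
Z/III-1 aff II-2×II-1: zz
⇒ Z over [I-1,I-2,II-1,II-2,III-1]: 5 consistent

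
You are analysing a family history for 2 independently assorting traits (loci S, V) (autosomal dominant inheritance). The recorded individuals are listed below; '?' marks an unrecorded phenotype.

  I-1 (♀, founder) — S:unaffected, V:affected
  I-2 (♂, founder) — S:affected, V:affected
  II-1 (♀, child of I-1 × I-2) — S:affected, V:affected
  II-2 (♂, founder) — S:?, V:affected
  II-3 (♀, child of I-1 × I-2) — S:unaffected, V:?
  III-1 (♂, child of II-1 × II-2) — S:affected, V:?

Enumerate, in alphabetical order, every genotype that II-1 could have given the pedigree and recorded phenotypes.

II-1 ∈ {Ss VV, Ss Vv}

S/I-1 un ·: ss
S/I-2 aff ·: Ss
S/II-1 aff I-1×I-2: Ss
S/II-2 ? ·: ss|Ss|SS
S/II-3 un I-1×I-2: ss
S/III-1 aff II-1×II-2: Ss|SS
⇒ S over [I-1,I-2,II-1,II-2,II-3,III-1]: 5 consistent
V/I-1 aff ·: Vv|VV
V/I-2 aff ·: Vv|VV
V/II-1 aff I-1×I-2: Vv|VV
V/II-2 aff ·: Vv|VV
V/II-3 ? I-1×I-2: vv|Vv|VV
V/III-1 ? II-1×II-2: vv|Vv|VV
⇒ V over [I-1,I-2,II-1,II-2,II-3,III-1]: 59 consistent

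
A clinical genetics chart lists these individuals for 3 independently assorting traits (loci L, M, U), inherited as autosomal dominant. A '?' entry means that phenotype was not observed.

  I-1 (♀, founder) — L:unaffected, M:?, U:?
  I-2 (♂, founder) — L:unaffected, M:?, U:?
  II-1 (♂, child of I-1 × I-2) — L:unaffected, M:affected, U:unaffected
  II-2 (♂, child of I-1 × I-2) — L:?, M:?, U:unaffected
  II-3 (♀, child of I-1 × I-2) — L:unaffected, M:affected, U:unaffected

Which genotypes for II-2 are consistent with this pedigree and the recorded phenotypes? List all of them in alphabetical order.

II-2 ∈ {ll MM uu, ll Mm uu, ll mm uu}

L/I-1 un ·: ll
L/I-2 un ·: ll
L/II-1 un I-1×I-2: ll
L/II-2 ? I-1×I-2: ll
L/II-3 un I-1×I-2: ll
⇒ L over [I-1,I-2,II-1,II-2,II-3]: 1 consistent
M/I-1 ? ·: mm|Mm|MM
M/I-2 ? ·: mm|Mm|MM
M/II-1 aff I-1×I-2: Mm|MM
M/II-2 ? I-1×I-2: mm|Mm|MM
M/II-3 aff I-1×I-2: Mm|MM
⇒ M over [I-1,I-2,II-1,II-2,II-3]: 35 consistent
U/I-1 ? ·: uu|Uu
U/I-2 ? ·: uu|Uu
U/II-1 un I-1×I-2: uu
U/II-2 un I-1×I-2: uu
U/II-3 un I-1×I-2: uu
⇒ U over [I-1,I-2,II-1,II-2,II-3]: 4 consistent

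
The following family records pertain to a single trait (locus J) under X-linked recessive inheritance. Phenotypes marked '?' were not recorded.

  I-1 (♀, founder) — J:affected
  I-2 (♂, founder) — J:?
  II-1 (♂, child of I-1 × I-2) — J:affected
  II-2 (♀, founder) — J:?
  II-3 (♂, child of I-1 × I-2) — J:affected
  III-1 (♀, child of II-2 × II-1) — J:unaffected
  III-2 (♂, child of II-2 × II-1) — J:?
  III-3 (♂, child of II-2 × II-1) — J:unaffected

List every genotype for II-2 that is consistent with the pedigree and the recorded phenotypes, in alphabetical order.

J/I-1 aff ·: X^jX^j
J/I-2 ? ·: X^JY|X^jY
J/II-1 aff I-1×I-2: X^jY
J/II-2 ? ·: X^JX^J|X^JX^j
J/II-3 aff I-1×I-2: X^jY
J/III-1 un II-2×II-1: X^JX^j
J/III-2 ? II-2×II-1: X^JY|X^jY
J/III-3 un II-2×II-1: X^JY
⇒ J over [I-1,I-2,II-1,II-2,II-3,III-1,III-2,III-3]: 6 consistent

II-2 ∈ {X^JX^J, X^JX^j}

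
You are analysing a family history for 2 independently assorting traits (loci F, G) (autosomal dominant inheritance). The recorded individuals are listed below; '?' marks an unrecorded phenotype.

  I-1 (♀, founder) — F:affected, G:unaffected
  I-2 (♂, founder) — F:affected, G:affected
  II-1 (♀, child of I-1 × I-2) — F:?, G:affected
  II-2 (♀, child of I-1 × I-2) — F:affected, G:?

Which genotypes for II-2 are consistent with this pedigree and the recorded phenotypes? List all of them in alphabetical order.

II-2 ∈ {FF Gg, FF gg, Ff Gg, Ff gg}

F/I-1 aff ·: Ff|FF
F/I-2 aff ·: Ff|FF
F/II-1 ? I-1×I-2: ff|Ff|FF
F/II-2 aff I-1×I-2: Ff|FF
⇒ F over [I-1,I-2,II-1,II-2]: 15 consistent
G/I-1 un ·: gg
G/I-2 aff ·: Gg|GG
G/II-1 aff I-1×I-2: Gg
G/II-2 ? I-1×I-2: gg|Gg
⇒ G over [I-1,I-2,II-1,II-2]: 3 consistent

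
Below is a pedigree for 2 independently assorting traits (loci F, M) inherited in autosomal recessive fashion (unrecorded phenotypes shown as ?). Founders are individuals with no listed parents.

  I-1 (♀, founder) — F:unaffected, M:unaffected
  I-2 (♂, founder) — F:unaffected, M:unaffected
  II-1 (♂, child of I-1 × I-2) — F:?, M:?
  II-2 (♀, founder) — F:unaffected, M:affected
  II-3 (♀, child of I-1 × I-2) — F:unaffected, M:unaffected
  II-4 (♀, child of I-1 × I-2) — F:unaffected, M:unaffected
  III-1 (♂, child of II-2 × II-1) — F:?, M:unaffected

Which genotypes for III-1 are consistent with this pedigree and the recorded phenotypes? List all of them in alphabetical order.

F/I-1 un ·: FF|Ff
F/I-2 un ·: FF|Ff
F/II-1 ? I-1×I-2: FF|Ff|ff
F/II-2 un ·: FF|Ff
F/II-3 un I-1×I-2: FF|Ff
F/II-4 un I-1×I-2: FF|Ff
F/III-1 ? II-2×II-1: FF|Ff|ff
⇒ F over [I-1,I-2,II-1,II-2,II-3,II-4,III-1]: 111 consistent
M/I-1 un ·: MM|Mm
M/I-2 un ·: MM|Mm
M/II-1 ? I-1×I-2: MM|Mm
M/II-2 aff ·: mm
M/II-3 un I-1×I-2: MM|Mm
M/II-4 un I-1×I-2: MM|Mm
M/III-1 un II-2×II-1: Mm
⇒ M over [I-1,I-2,II-1,II-2,II-3,II-4,III-1]: 25 consistent

III-1 ∈ {FF Mm, Ff Mm, ff Mm}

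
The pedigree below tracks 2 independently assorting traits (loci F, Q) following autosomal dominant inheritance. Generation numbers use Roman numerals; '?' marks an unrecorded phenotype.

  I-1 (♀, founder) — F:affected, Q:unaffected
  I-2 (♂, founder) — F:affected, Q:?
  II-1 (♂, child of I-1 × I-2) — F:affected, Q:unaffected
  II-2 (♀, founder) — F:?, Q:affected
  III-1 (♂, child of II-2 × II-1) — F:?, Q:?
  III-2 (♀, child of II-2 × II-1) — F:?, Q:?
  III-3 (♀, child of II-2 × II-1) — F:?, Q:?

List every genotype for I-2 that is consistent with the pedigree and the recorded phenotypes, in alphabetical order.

I-2 ∈ {FF Qq, FF qq, Ff Qq, Ff qq}

F/I-1 aff ·: Ff|FF
F/I-2 aff ·: Ff|FF
F/II-1 aff I-1×I-2: Ff|FF
F/II-2 ? ·: ff|Ff|FF
F/III-1 ? II-2×II-1: ff|Ff|FF
F/III-2 ? II-2×II-1: ff|Ff|FF
F/III-3 ? II-2×II-1: ff|Ff|FF
⇒ F over [I-1,I-2,II-1,II-2,III-1,III-2,III-3]: 169 consistent
Q/I-1 un ·: qq
Q/I-2 ? ·: qq|Qq
Q/II-1 un I-1×I-2: qq
Q/II-2 aff ·: Qq|QQ
Q/III-1 ? II-2×II-1: qq|Qq
Q/III-2 ? II-2×II-1: qq|Qq
Q/III-3 ? II-2×II-1: qq|Qq
⇒ Q over [I-1,I-2,II-1,II-2,III-1,III-2,III-3]: 18 consistent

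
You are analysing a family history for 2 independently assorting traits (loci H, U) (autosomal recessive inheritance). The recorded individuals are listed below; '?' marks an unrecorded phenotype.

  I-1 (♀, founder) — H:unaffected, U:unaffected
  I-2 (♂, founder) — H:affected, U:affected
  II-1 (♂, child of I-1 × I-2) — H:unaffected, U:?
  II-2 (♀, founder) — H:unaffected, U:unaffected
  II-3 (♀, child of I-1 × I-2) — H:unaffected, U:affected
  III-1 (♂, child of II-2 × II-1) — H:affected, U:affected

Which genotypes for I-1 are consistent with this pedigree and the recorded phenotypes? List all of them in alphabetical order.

I-1 ∈ {HH Uu, Hh Uu}

H/I-1 un ·: HH|Hh
H/I-2 aff ·: hh
H/II-1 un I-1×I-2: Hh
H/II-2 un ·: Hh
H/II-3 un I-1×I-2: Hh
H/III-1 aff II-2×II-1: hh
⇒ H over [I-1,I-2,II-1,II-2,II-3,III-1]: 2 consistent
U/I-1 un ·: Uu
U/I-2 aff ·: uu
U/II-1 ? I-1×I-2: Uu|uu
U/II-2 un ·: Uu
U/II-3 aff I-1×I-2: uu
U/III-1 aff II-2×II-1: uu
⇒ U over [I-1,I-2,II-1,II-2,II-3,III-1]: 2 consistent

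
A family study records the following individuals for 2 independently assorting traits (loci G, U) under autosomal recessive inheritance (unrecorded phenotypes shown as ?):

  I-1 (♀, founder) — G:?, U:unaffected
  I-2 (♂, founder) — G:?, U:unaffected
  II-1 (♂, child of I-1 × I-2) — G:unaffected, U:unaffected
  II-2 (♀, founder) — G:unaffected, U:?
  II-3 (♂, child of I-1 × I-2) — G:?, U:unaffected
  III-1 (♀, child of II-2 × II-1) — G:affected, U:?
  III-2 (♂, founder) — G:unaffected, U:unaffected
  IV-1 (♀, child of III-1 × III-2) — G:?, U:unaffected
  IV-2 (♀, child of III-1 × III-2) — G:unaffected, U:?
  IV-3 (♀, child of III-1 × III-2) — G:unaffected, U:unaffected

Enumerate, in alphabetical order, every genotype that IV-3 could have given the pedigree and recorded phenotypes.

IV-3 ∈ {Gg UU, Gg Uu}

G/I-1 ? ·: GG|Gg|gg
G/I-2 ? ·: GG|Gg|gg
G/II-1 un I-1×I-2: Gg
G/II-2 un ·: Gg
G/II-3 ? I-1×I-2: GG|Gg|gg
G/III-1 aff II-2×II-1: gg
G/III-2 un ·: GG|Gg
G/IV-1 ? III-1×III-2: Gg|gg
G/IV-2 un III-1×III-2: Gg
G/IV-3 un III-1×III-2: Gg
⇒ G over [I-1,I-2,II-1,II-2,II-3,III-1,III-2,IV-1,IV-2,IV-3]: 39 consistent
U/I-1 un ·: UU|Uu
U/I-2 un ·: UU|Uu
U/II-1 un I-1×I-2: UU|Uu
U/II-2 ? ·: UU|Uu|uu
U/II-3 un I-1×I-2: UU|Uu
U/III-1 ? II-2×II-1: UU|Uu|uu
U/III-2 un ·: UU|Uu
U/IV-1 un III-1×III-2: UU|Uu
U/IV-2 ? III-1×III-2: UU|Uu|uu
U/IV-3 un III-1×III-2: UU|Uu
⇒ U over [I-1,I-2,II-1,II-2,II-3,III-1,III-2,IV-1,IV-2,IV-3]: 910 consistent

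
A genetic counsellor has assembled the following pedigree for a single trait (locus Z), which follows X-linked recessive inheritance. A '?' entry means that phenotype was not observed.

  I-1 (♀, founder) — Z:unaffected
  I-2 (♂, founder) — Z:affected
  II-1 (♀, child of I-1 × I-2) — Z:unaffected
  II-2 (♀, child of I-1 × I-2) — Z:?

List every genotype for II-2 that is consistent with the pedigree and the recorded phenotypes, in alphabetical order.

II-2 ∈ {X^ZX^z, X^zX^z}

Z/I-1 un ·: X^ZX^Z|X^ZX^z
Z/I-2 aff ·: X^zY
Z/II-1 un I-1×I-2: X^ZX^z
Z/II-2 ? I-1×I-2: X^ZX^z|X^zX^z
⇒ Z over [I-1,I-2,II-1,II-2]: 3 consistent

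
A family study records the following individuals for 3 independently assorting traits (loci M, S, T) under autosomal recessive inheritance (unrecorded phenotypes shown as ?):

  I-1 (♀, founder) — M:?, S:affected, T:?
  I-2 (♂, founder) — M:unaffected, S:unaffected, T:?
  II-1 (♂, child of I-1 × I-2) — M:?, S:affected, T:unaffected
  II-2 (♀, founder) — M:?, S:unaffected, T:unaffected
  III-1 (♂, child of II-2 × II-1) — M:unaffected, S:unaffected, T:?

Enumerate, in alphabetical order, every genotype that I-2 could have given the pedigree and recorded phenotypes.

I-2 ∈ {MM Ss TT, MM Ss Tt, MM Ss tt, Mm Ss TT, Mm Ss Tt, Mm Ss tt}

M/I-1 ? ·: MM|Mm|mm
M/I-2 un ·: MM|Mm
M/II-1 ? I-1×I-2: MM|Mm|mm
M/II-2 ? ·: MM|Mm|mm
M/III-1 un II-2×II-1: MM|Mm
⇒ M over [I-1,I-2,II-1,II-2,III-1]: 45 consistent
S/I-1 aff ·: ss
S/I-2 un ·: Ss
S/II-1 aff I-1×I-2: ss
S/II-2 un ·: SS|Ss
S/III-1 un II-2×II-1: Ss
⇒ S over [I-1,I-2,II-1,II-2,III-1]: 2 consistent
T/I-1 ? ·: TT|Tt|tt
T/I-2 ? ·: TT|Tt|tt
T/II-1 un I-1×I-2: TT|Tt
T/II-2 un ·: TT|Tt
T/III-1 ? II-2×II-1: TT|Tt|tt
⇒ T over [I-1,I-2,II-1,II-2,III-1]: 47 consistent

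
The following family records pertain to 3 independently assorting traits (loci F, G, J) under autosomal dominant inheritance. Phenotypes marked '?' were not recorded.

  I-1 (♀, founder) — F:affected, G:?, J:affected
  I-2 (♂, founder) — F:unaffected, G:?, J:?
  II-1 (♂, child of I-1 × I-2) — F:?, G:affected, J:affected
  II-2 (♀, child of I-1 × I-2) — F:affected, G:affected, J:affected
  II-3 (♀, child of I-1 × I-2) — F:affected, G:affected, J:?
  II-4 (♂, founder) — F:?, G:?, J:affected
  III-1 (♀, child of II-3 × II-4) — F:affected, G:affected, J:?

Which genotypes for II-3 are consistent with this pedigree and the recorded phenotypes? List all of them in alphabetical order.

F/I-1 aff ·: Ff|FF
F/I-2 un ·: ff
F/II-1 ? I-1×I-2: ff|Ff
F/II-2 aff I-1×I-2: Ff
F/II-3 aff I-1×I-2: Ff
F/II-4 ? ·: ff|Ff|FF
F/III-1 aff II-3×II-4: Ff|FF
⇒ F over [I-1,I-2,II-1,II-2,II-3,II-4,III-1]: 15 consistent
G/I-1 ? ·: gg|Gg|GG
G/I-2 ? ·: gg|Gg|GG
G/II-1 aff I-1×I-2: Gg|GG
G/II-2 aff I-1×I-2: Gg|GG
G/II-3 aff I-1×I-2: Gg|GG
G/II-4 ? ·: gg|Gg|GG
G/III-1 aff II-3×II-4: Gg|GG
⇒ G over [I-1,I-2,II-1,II-2,II-3,II-4,III-1]: 132 consistent
J/I-1 aff ·: Jj|JJ
J/I-2 ? ·: jj|Jj|JJ
J/II-1 aff I-1×I-2: Jj|JJ
J/II-2 aff I-1×I-2: Jj|JJ
J/II-3 ? I-1×I-2: jj|Jj|JJ
J/II-4 aff ·: Jj|JJ
J/III-1 ? II-3×II-4: jj|Jj|JJ
⇒ J over [I-1,I-2,II-1,II-2,II-3,II-4,III-1]: 124 consistent

II-3 ∈ {Ff GG JJ, Ff GG Jj, Ff GG jj, Ff Gg JJ, Ff Gg Jj, Ff Gg jj}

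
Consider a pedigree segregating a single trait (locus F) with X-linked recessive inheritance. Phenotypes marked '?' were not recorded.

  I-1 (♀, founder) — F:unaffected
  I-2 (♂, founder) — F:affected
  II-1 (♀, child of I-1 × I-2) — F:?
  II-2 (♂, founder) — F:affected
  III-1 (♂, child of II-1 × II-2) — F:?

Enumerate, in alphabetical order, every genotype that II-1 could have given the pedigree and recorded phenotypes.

II-1 ∈ {X^FX^f, X^fX^f}

F/I-1 un ·: X^FX^F|X^FX^f
F/I-2 aff ·: X^fY
F/II-1 ? I-1×I-2: X^FX^f|X^fX^f
F/II-2 aff ·: X^fY
F/III-1 ? II-1×II-2: X^FY|X^fY
⇒ F over [I-1,I-2,II-1,II-2,III-1]: 5 consistent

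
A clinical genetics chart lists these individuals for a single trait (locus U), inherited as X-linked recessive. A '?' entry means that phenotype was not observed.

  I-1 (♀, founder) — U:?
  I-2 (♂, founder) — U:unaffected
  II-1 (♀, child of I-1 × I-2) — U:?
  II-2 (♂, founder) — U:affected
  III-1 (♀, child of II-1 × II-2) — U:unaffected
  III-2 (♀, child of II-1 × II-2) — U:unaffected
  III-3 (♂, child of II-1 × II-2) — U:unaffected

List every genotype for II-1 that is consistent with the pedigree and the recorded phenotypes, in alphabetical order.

II-1 ∈ {X^UX^U, X^UX^u}

U/I-1 ? ·: X^UX^U|X^UX^u|X^uX^u
U/I-2 un ·: X^UY
U/II-1 ? I-1×I-2: X^UX^U|X^UX^u
U/II-2 aff ·: X^uY
U/III-1 un II-1×II-2: X^UX^u
U/III-2 un II-1×II-2: X^UX^u
U/III-3 un II-1×II-2: X^UY
⇒ U over [I-1,I-2,II-1,II-2,III-1,III-2,III-3]: 4 consistent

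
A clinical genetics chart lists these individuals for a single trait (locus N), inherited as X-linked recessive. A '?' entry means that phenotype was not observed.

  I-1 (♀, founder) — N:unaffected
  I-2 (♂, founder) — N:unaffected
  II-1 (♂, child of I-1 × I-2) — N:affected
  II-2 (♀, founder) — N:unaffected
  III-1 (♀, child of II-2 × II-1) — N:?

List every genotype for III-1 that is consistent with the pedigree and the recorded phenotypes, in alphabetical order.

N/I-1 un ·: X^NX^n
N/I-2 un ·: X^NY
N/II-1 aff I-1×I-2: X^nY
N/II-2 un ·: X^NX^N|X^NX^n
N/III-1 ? II-2×II-1: X^NX^n|X^nX^n
⇒ N over [I-1,I-2,II-1,II-2,III-1]: 3 consistent

III-1 ∈ {X^NX^n, X^nX^n}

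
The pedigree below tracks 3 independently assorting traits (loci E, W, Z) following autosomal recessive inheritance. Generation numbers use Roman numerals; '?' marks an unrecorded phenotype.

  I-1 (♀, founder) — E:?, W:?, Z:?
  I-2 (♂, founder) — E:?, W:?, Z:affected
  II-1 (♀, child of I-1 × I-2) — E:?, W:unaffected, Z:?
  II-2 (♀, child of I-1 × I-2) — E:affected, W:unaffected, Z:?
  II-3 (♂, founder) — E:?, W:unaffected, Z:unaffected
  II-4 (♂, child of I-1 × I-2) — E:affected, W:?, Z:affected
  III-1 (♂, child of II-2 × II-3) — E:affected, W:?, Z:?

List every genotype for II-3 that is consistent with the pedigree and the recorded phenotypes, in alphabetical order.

E/I-1 ? ·: Ee|ee
E/I-2 ? ·: Ee|ee
E/II-1 ? I-1×I-2: EE|Ee|ee
E/II-2 aff I-1×I-2: ee
E/II-3 ? ·: Ee|ee
E/II-4 aff I-1×I-2: ee
E/III-1 aff II-2×II-3: ee
⇒ E over [I-1,I-2,II-1,II-2,II-3,II-4,III-1]: 16 consistent
W/I-1 ? ·: WW|Ww|ww
W/I-2 ? ·: WW|Ww|ww
W/II-1 un I-1×I-2: WW|Ww
W/II-2 un I-1×I-2: WW|Ww
W/II-3 un ·: WW|Ww
W/II-4 ? I-1×I-2: WW|Ww|ww
W/III-1 ? II-2×II-3: WW|Ww|ww
⇒ W over [I-1,I-2,II-1,II-2,II-3,II-4,III-1]: 145 consistent
Z/I-1 ? ·: Zz|zz
Z/I-2 aff ·: zz
Z/II-1 ? I-1×I-2: Zz|zz
Z/II-2 ? I-1×I-2: Zz|zz
Z/II-3 un ·: ZZ|Zz
Z/II-4 aff I-1×I-2: zz
Z/III-1 ? II-2×II-3: ZZ|Zz|zz
⇒ Z over [I-1,I-2,II-1,II-2,II-3,II-4,III-1]: 19 consistent

II-3 ∈ {Ee WW ZZ, Ee WW Zz, Ee Ww ZZ, Ee Ww Zz, ee WW ZZ, ee WW Zz, ee Ww ZZ, ee Ww Zz}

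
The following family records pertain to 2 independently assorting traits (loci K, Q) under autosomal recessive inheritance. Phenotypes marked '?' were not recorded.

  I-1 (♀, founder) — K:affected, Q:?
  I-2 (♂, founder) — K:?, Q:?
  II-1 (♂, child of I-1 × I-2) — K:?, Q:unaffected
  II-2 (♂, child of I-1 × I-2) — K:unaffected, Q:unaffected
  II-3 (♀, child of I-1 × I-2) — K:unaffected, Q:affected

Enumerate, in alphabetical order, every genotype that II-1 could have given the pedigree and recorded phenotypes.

K/I-1 aff ·: kk
K/I-2 ? ·: KK|Kk
K/II-1 ? I-1×I-2: Kk|kk
K/II-2 un I-1×I-2: Kk
K/II-3 un I-1×I-2: Kk
⇒ K over [I-1,I-2,II-1,II-2,II-3]: 3 consistent
Q/I-1 ? ·: Qq|qq
Q/I-2 ? ·: Qq|qq
Q/II-1 un I-1×I-2: QQ|Qq
Q/II-2 un I-1×I-2: QQ|Qq
Q/II-3 aff I-1×I-2: qq
⇒ Q over [I-1,I-2,II-1,II-2,II-3]: 6 consistent

II-1 ∈ {Kk QQ, Kk Qq, kk QQ, kk Qq}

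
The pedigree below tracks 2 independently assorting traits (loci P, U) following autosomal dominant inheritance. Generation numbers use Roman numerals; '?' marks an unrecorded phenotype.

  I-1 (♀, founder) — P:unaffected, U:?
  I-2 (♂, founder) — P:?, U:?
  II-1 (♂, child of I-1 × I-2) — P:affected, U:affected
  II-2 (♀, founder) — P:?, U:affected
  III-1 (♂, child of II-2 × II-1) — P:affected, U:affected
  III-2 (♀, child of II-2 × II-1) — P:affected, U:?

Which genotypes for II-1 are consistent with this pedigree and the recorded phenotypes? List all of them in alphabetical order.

P/I-1 un ·: pp
P/I-2 ? ·: Pp|PP
P/II-1 aff I-1×I-2: Pp
P/II-2 ? ·: pp|Pp|PP
P/III-1 aff II-2×II-1: Pp|PP
P/III-2 aff II-2×II-1: Pp|PP
⇒ P over [I-1,I-2,II-1,II-2,III-1,III-2]: 18 consistent
U/I-1 ? ·: uu|Uu|UU
U/I-2 ? ·: uu|Uu|UU
U/II-1 aff I-1×I-2: Uu|UU
U/II-2 aff ·: Uu|UU
U/III-1 aff II-2×II-1: Uu|UU
U/III-2 ? II-2×II-1: uu|Uu|UU
⇒ U over [I-1,I-2,II-1,II-2,III-1,III-2]: 90 consistent

II-1 ∈ {Pp UU, Pp Uu}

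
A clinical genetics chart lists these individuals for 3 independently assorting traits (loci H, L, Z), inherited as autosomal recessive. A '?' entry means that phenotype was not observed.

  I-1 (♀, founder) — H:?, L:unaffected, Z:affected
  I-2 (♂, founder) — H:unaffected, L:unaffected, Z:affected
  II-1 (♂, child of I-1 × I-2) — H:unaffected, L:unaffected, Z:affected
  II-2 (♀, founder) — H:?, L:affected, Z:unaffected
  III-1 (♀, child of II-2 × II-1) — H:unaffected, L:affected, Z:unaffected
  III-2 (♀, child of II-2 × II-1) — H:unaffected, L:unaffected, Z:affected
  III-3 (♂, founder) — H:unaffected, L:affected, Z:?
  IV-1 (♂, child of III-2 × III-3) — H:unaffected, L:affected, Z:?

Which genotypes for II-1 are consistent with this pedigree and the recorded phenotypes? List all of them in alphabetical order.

H/I-1 ? ·: HH|Hh|hh
H/I-2 un ·: HH|Hh
H/II-1 un I-1×I-2: HH|Hh
H/II-2 ? ·: HH|Hh|hh
H/III-1 un II-2×II-1: HH|Hh
H/III-2 un II-2×II-1: HH|Hh
H/III-3 un ·: HH|Hh
H/IV-1 un III-2×III-3: HH|Hh
⇒ H over [I-1,I-2,II-1,II-2,III-1,III-2,III-3,IV-1]: 244 consistent
L/I-1 un ·: LL|Ll
L/I-2 un ·: LL|Ll
L/II-1 un I-1×I-2: Ll
L/II-2 aff ·: ll
L/III-1 aff II-2×II-1: ll
L/III-2 un II-2×II-1: Ll
L/III-3 aff ·: ll
L/IV-1 aff III-2×III-3: ll
⇒ L over [I-1,I-2,II-1,II-2,III-1,III-2,III-3,IV-1]: 3 consistent
Z/I-1 aff ·: zz
Z/I-2 aff ·: zz
Z/II-1 aff I-1×I-2: zz
Z/II-2 un ·: Zz
Z/III-1 un II-2×II-1: Zz
Z/III-2 aff II-2×II-1: zz
Z/III-3 ? ·: ZZ|Zz|zz
Z/IV-1 ? III-2×III-3: Zz|zz
⇒ Z over [I-1,I-2,II-1,II-2,III-1,III-2,III-3,IV-1]: 4 consistent

II-1 ∈ {HH Ll zz, Hh Ll zz}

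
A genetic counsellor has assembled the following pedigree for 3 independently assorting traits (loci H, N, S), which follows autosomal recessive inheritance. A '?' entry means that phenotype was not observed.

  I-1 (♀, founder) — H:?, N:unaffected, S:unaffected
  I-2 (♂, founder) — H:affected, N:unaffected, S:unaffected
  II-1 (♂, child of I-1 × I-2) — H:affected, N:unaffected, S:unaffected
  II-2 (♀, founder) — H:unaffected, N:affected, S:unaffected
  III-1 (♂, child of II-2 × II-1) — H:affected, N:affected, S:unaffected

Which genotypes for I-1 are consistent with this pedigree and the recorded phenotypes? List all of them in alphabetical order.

I-1 ∈ {Hh NN SS, Hh NN Ss, Hh Nn SS, Hh Nn Ss, hh NN SS, hh NN Ss, hh Nn SS, hh Nn Ss}

H/I-1 ? ·: Hh|hh
H/I-2 aff ·: hh
H/II-1 aff I-1×I-2: hh
H/II-2 un ·: Hh
H/III-1 aff II-2×II-1: hh
⇒ H over [I-1,I-2,II-1,II-2,III-1]: 2 consistent
N/I-1 un ·: NN|Nn
N/I-2 un ·: NN|Nn
N/II-1 un I-1×I-2: Nn
N/II-2 aff ·: nn
N/III-1 aff II-2×II-1: nn
⇒ N over [I-1,I-2,II-1,II-2,III-1]: 3 consistent
S/I-1 un ·: SS|Ss
S/I-2 un ·: SS|Ss
S/II-1 un I-1×I-2: SS|Ss
S/II-2 un ·: SS|Ss
S/III-1 un II-2×II-1: SS|Ss
⇒ S over [I-1,I-2,II-1,II-2,III-1]: 24 consistent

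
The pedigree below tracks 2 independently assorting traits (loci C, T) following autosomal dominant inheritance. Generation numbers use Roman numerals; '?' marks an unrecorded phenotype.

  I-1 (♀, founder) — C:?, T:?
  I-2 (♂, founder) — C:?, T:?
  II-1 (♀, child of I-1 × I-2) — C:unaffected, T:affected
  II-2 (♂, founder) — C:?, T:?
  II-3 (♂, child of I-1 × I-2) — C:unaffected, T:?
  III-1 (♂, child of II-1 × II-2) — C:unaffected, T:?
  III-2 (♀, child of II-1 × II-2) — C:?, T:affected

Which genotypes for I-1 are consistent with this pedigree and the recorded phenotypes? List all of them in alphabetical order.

I-1 ∈ {Cc TT, Cc Tt, Cc tt, cc TT, cc Tt, cc tt}

C/I-1 ? ·: cc|Cc
C/I-2 ? ·: cc|Cc
C/II-1 un I-1×I-2: cc
C/II-2 ? ·: cc|Cc
C/II-3 un I-1×I-2: cc
C/III-1 un II-1×II-2: cc
C/III-2 ? II-1×II-2: cc|Cc
⇒ C over [I-1,I-2,II-1,II-2,II-3,III-1,III-2]: 12 consistent
T/I-1 ? ·: tt|Tt|TT
T/I-2 ? ·: tt|Tt|TT
T/II-1 aff I-1×I-2: Tt|TT
T/II-2 ? ·: tt|Tt|TT
T/II-3 ? I-1×I-2: tt|Tt|TT
T/III-1 ? II-1×II-2: tt|Tt|TT
T/III-2 aff II-1×II-2: Tt|TT
⇒ T over [I-1,I-2,II-1,II-2,II-3,III-1,III-2]: 204 consistent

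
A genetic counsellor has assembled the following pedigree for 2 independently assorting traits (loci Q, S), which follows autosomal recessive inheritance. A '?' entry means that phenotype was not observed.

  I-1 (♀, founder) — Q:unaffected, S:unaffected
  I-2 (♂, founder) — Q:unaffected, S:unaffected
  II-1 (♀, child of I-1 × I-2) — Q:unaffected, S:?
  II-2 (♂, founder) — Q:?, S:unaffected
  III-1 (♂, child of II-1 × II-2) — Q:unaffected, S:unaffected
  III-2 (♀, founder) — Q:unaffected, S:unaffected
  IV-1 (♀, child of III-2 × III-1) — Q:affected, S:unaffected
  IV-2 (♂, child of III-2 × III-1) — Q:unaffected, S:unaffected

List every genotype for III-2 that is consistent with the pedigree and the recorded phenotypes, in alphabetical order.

Q/I-1 un ·: QQ|Qq
Q/I-2 un ·: QQ|Qq
Q/II-1 un I-1×I-2: QQ|Qq
Q/II-2 ? ·: QQ|Qq|qq
Q/III-1 un II-1×II-2: Qq
Q/III-2 un ·: Qq
Q/IV-1 aff III-2×III-1: qq
Q/IV-2 un III-2×III-1: QQ|Qq
⇒ Q over [I-1,I-2,II-1,II-2,III-1,III-2,IV-1,IV-2]: 34 consistent
S/I-1 un ·: SS|Ss
S/I-2 un ·: SS|Ss
S/II-1 ? I-1×I-2: SS|Ss|ss
S/II-2 un ·: SS|Ss
S/III-1 un II-1×II-2: SS|Ss
S/III-2 un ·: SS|Ss
S/IV-1 un III-2×III-1: SS|Ss
S/IV-2 un III-2×III-1: SS|Ss
⇒ S over [I-1,I-2,II-1,II-2,III-1,III-2,IV-1,IV-2]: 166 consistent

III-2 ∈ {Qq SS, Qq Ss}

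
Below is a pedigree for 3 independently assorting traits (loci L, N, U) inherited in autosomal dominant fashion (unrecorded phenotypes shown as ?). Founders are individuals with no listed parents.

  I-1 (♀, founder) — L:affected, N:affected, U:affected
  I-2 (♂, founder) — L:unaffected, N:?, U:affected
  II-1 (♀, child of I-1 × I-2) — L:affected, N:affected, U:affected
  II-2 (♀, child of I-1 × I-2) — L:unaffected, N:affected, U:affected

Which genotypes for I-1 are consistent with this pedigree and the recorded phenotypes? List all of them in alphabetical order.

L/I-1 aff ·: Ll
L/I-2 un ·: ll
L/II-1 aff I-1×I-2: Ll
L/II-2 un I-1×I-2: ll
⇒ L over [I-1,I-2,II-1,II-2]: 1 consistent
N/I-1 aff ·: Nn|NN
N/I-2 ? ·: nn|Nn|NN
N/II-1 aff I-1×I-2: Nn|NN
N/II-2 aff I-1×I-2: Nn|NN
⇒ N over [I-1,I-2,II-1,II-2]: 15 consistent
U/I-1 aff ·: Uu|UU
U/I-2 aff ·: Uu|UU
U/II-1 aff I-1×I-2: Uu|UU
U/II-2 aff I-1×I-2: Uu|UU
⇒ U over [I-1,I-2,II-1,II-2]: 13 consistent

I-1 ∈ {Ll NN UU, Ll NN Uu, Ll Nn UU, Ll Nn Uu}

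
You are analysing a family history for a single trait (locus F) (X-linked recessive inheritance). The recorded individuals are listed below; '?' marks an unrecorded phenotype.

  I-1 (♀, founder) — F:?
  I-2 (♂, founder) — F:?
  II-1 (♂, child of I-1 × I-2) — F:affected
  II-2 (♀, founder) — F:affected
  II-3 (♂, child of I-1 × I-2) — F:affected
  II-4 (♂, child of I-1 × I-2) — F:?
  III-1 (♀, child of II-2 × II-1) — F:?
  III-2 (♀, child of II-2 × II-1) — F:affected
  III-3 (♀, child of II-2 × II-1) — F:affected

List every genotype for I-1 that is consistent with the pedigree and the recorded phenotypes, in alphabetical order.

I-1 ∈ {X^FX^f, X^fX^f}

F/I-1 ? ·: X^FX^f|X^fX^f
F/I-2 ? ·: X^FY|X^fY
F/II-1 aff I-1×I-2: X^fY
F/II-2 aff ·: X^fX^f
F/II-3 aff I-1×I-2: X^fY
F/II-4 ? I-1×I-2: X^FY|X^fY
F/III-1 ? II-2×II-1: X^fX^f
F/III-2 aff II-2×II-1: X^fX^f
F/III-3 aff II-2×II-1: X^fX^f
⇒ F over [I-1,I-2,II-1,II-2,II-3,II-4,III-1,III-2,III-3]: 6 consistent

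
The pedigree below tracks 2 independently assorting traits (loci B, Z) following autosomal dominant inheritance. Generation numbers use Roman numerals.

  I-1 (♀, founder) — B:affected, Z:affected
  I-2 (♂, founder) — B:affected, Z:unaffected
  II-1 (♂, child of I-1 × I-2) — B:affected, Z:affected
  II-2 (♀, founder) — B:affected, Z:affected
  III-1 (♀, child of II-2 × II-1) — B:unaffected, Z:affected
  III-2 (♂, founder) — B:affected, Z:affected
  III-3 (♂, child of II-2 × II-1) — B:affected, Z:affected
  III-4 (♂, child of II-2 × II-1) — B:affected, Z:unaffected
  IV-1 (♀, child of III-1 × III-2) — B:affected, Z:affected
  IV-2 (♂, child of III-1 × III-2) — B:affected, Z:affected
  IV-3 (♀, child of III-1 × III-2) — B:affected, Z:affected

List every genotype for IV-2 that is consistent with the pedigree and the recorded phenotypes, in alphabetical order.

B/I-1 aff ·: Bb|BB
B/I-2 aff ·: Bb|BB
B/II-1 aff I-1×I-2: Bb
B/II-2 aff ·: Bb
B/III-1 un II-2×II-1: bb
B/III-2 aff ·: Bb|BB
B/III-3 aff II-2×II-1: Bb|BB
B/III-4 aff II-2×II-1: Bb|BB
B/IV-1 aff III-1×III-2: Bb
B/IV-2 aff III-1×III-2: Bb
B/IV-3 aff III-1×III-2: Bb
⇒ B over [I-1,I-2,II-1,II-2,III-1,III-2,III-3,III-4,IV-1,IV-2,IV-3]: 24 consistent
Z/I-1 aff ·: Zz|ZZ
Z/I-2 un ·: zz
Z/II-1 aff I-1×I-2: Zz
Z/II-2 aff ·: Zz
Z/III-1 aff II-2×II-1: Zz|ZZ
Z/III-2 aff ·: Zz|ZZ
Z/III-3 aff II-2×II-1: Zz|ZZ
Z/III-4 un II-2×II-1: zz
Z/IV-1 aff III-1×III-2: Zz|ZZ
Z/IV-2 aff III-1×III-2: Zz|ZZ
Z/IV-3 aff III-1×III-2: Zz|ZZ
⇒ Z over [I-1,I-2,II-1,II-2,III-1,III-2,III-3,III-4,IV-1,IV-2,IV-3]: 100 consistent

IV-2 ∈ {Bb ZZ, Bb Zz}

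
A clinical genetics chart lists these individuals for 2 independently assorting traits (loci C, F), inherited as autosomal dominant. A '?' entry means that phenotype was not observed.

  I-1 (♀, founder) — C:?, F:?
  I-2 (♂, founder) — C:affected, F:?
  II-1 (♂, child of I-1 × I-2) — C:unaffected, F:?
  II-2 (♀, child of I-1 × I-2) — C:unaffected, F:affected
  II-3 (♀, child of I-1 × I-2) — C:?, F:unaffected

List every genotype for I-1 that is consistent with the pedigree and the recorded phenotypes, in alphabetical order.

C/I-1 ? ·: cc|Cc
C/I-2 aff ·: Cc
C/II-1 un I-1×I-2: cc
C/II-2 un I-1×I-2: cc
C/II-3 ? I-1×I-2: cc|Cc|CC
⇒ C over [I-1,I-2,II-1,II-2,II-3]: 5 consistent
F/I-1 ? ·: ff|Ff
F/I-2 ? ·: ff|Ff
F/II-1 ? I-1×I-2: ff|Ff|FF
F/II-2 aff I-1×I-2: Ff|FF
F/II-3 un I-1×I-2: ff
⇒ F over [I-1,I-2,II-1,II-2,II-3]: 10 consistent

I-1 ∈ {Cc Ff, Cc ff, cc Ff, cc ff}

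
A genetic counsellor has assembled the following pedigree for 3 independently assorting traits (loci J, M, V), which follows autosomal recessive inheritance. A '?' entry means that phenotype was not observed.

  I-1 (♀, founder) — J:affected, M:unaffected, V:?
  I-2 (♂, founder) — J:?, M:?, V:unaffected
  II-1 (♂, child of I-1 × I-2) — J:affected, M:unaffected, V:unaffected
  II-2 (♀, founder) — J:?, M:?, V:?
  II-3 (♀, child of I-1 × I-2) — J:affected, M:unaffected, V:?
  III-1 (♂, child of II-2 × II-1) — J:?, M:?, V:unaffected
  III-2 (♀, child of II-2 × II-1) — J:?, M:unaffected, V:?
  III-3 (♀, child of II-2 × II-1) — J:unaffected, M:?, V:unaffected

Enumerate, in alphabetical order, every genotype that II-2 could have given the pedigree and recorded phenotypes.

J/I-1 aff ·: jj
J/I-2 ? ·: Jj|jj
J/II-1 aff I-1×I-2: jj
J/II-2 ? ·: JJ|Jj
J/II-3 aff I-1×I-2: jj
J/III-1 ? II-2×II-1: Jj|jj
J/III-2 ? II-2×II-1: Jj|jj
J/III-3 un II-2×II-1: Jj
⇒ J over [I-1,I-2,II-1,II-2,II-3,III-1,III-2,III-3]: 10 consistent
M/I-1 un ·: MM|Mm
M/I-2 ? ·: MM|Mm|mm
M/II-1 un I-1×I-2: MM|Mm
M/II-2 ? ·: MM|Mm|mm
M/II-3 un I-1×I-2: MM|Mm
M/III-1 ? II-2×II-1: MM|Mm|mm
M/III-2 un II-2×II-1: MM|Mm
M/III-3 ? II-2×II-1: MM|Mm|mm
⇒ M over [I-1,I-2,II-1,II-2,II-3,III-1,III-2,III-3]: 310 consistent
V/I-1 ? ·: VV|Vv|vv
V/I-2 un ·: VV|Vv
V/II-1 un I-1×I-2: VV|Vv
V/II-2 ? ·: VV|Vv|vv
V/II-3 ? I-1×I-2: VV|Vv|vv
V/III-1 un II-2×II-1: VV|Vv
V/III-2 ? II-2×II-1: VV|Vv|vv
V/III-3 un II-2×II-1: VV|Vv
⇒ V over [I-1,I-2,II-1,II-2,II-3,III-1,III-2,III-3]: 300 consistent

II-2 ∈ {JJ MM VV, JJ MM Vv, JJ MM vv, JJ Mm VV, JJ Mm Vv, JJ Mm vv, JJ mm VV, JJ mm Vv, JJ mm vv, Jj MM VV, Jj MM Vv, Jj MM vv, Jj Mm VV, Jj Mm Vv, Jj Mm vv, Jj mm VV, Jj mm Vv, Jj mm vv}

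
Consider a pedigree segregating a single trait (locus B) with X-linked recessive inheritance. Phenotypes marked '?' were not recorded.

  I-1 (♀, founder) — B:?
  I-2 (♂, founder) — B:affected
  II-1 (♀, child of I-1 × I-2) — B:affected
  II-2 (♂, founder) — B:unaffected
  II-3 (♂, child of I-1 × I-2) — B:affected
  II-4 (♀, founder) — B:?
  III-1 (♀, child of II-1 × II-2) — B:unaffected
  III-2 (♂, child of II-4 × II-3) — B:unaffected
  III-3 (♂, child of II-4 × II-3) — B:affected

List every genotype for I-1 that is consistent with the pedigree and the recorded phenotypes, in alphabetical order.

I-1 ∈ {X^BX^b, X^bX^b}

B/I-1 ? ·: X^BX^b|X^bX^b
B/I-2 aff ·: X^bY
B/II-1 aff I-1×I-2: X^bX^b
B/II-2 un ·: X^BY
B/II-3 aff I-1×I-2: X^bY
B/II-4 ? ·: X^BX^b
B/III-1 un II-1×II-2: X^BX^b
B/III-2 un II-4×II-3: X^BY
B/III-3 aff II-4×II-3: X^bY
⇒ B over [I-1,I-2,II-1,II-2,II-3,II-4,III-1,III-2,III-3]: 2 consistent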